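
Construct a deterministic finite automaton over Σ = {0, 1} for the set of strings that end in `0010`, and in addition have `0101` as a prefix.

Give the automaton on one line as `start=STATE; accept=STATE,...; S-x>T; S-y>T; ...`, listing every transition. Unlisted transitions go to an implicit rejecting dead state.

Handle the two conditions separately and then intersect. One (5 states) tracks how much of the suffix `0010` has currently been matched; the other (6 states) tracks whether the input so far still matches the prefix `0101`. Each combined state is a pair, one component from each; accept when both components accept. Minimizing collapses redundant product states.
        0   1  
>  S0   S1  S2 
   S1   S2  S3 
   S2   S2  S2 
   S3   S4  S2 
   S4   S2  S5 
   S5   S6  S5 
   S6   S7  S5 
   S7   S7  S8 
   S8   S9  S5 
 * S9   S7  S5 
(> = start, * = accepting)

start=S0; accept=S9; S0-0>S1; S0-1>S2; S1-0>S2; S1-1>S3; S2-0>S2; S2-1>S2; S3-0>S4; S3-1>S2; S4-0>S2; S4-1>S5; S5-0>S6; S5-1>S5; S6-0>S7; S6-1>S5; S7-0>S7; S7-1>S8; S8-0>S9; S8-1>S5; S9-0>S7; S9-1>S5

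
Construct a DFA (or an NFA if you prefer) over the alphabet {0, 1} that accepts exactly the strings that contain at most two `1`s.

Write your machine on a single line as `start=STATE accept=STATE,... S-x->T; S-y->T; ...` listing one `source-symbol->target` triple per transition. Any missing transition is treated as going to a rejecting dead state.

Count `1`s, saturating at 3: states S0 through S2 mean 0 through 2 `1`s seen; S3 means more than 2. Each `1` increments (capped at S3); other symbols loop. Accept from {S0, S1, S2}.
        0   1  
>* S0   S0  S1 
 * S1   S1  S2 
 * S2   S2  S3 
   S3   S3  S3 
(> = start, * = accepting)

start=S0; accept=S0,S1,S2; S0-0->S0; S0-1->S1; S1-0->S1; S1-1->S2; S2-0->S2; S2-1->S3; S3-0->S3; S3-1->S3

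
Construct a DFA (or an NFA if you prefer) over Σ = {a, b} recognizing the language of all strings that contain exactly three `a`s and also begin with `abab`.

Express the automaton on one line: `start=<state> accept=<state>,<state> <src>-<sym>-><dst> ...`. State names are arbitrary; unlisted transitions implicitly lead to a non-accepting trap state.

start=q0 accept=q6 q0-a->q1 q0-b->q2 q1-a->q2 q1-b->q3 q2-a->q2 q2-b->q2 q3-a->q4 q3-b->q2 q4-a->q2 q4-b->q5 q5-a->q6 q5-b->q5 q6-a->q2 q6-b->q6

Handle the two conditions separately and then intersect. The first has 5 states tracking the count of `a`s, saturating at 4; the second has 6 states tracking whether the input so far still matches the prefix `abab`. A product state is a pair (one from each), accepting exactly when both do. Equivalent product states are then merged.
7 states suffice.
        a   b  
>  q0   q1  q2 
   q1   q2  q3 
   q2   q2  q2 
   q3   q4  q2 
   q4   q2  q5 
   q5   q6  q5 
 * q6   q2  q6 
(> = start, * = accepting)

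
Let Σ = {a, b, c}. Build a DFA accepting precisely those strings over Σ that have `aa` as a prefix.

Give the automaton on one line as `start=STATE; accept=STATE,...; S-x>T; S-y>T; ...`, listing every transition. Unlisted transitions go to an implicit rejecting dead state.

Check the first 2 symbols one by one: q0 through q1 record how many have matched `aa` so far; any wrong symbol goes to the dead state q3. After all 2 match we enter the accepting sink q2.
With 4 states:
        a   b   c  
>  q0   q1  q3  q3 
   q1   q2  q3  q3 
 * q2   q2  q2  q2 
   q3   q3  q3  q3 
(> = start, * = accepting)

start=q0; accept=q2; q0-a>q1; q0-b>q3; q0-c>q3; q1-a>q2; q1-b>q3; q1-c>q3; q2-a>q2; q2-b>q2; q2-c>q2; q3-a>q3; q3-b>q3; q3-c>q3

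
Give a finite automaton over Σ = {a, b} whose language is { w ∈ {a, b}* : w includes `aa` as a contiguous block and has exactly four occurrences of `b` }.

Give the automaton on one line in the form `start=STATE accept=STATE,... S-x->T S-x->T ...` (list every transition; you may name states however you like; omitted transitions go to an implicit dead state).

Handle the two conditions separately and then intersect. The first has 3 states tracking whether and how much of `aa` has been seen; the second has 6 states tracking the count of `b`s, saturating at 5. A product state is a pair (one from each), accepting exactly when both do. After merging equivalent states the machine shrinks.
With 16 states:
          a    b  
>  q0     q1   q2 
   q1     q3   q2 
   q2     q4   q5 
   q3     q3   q6 
   q4     q6   q5 
   q5     q7   q8 
   q6     q6   q9 
   q7     q9   q8 
   q8    q10  q11 
   q9     q9  q12 
   q10   q12  q11 
   q11   q13  q14 
   q12   q12  q15 
   q13   q15  q14 
   q14   q14  q14 
 * q15   q15  q14 
(> = start, * = accepting)

start=q0 accept=q15 q0-a->q1 q0-b->q2 q1-a->q3 q1-b->q2 q2-a->q4 q2-b->q5 q3-a->q3 q3-b->q6 q4-a->q6 q4-b->q5 q5-a->q7 q5-b->q8 q6-a->q6 q6-b->q9 q7-a->q9 q7-b->q8 q8-a->q10 q8-b->q11 q9-a->q9 q9-b->q12 q10-a->q12 q10-b->q11 q11-a->q13 q11-b->q14 q12-a->q12 q12-b->q15 q13-a->q15 q13-b->q14 q14-a->q14 q14-b->q14 q15-a->q15 q15-b->q14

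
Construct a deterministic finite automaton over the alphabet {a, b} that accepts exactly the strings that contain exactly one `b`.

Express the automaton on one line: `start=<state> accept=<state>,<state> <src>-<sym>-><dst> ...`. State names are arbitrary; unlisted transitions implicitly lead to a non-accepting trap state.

start=q0 accept=q1 q0-a->q0 q0-b->q1 q1-a->q1 q1-b->q2 q2-a->q2 q2-b->q2

Count `b`s, saturating at 2: state q0 means no `b` yet, q1 means one `b` seen, q2 means more than one. Each `b` increments (capped at q2); other symbols loop. Accept from {q1}.
A 3-state machine:
        a   b  
>  q0   q0  q1 
 * q1   q1  q2 
   q2   q2  q2 
(> = start, * = accepting)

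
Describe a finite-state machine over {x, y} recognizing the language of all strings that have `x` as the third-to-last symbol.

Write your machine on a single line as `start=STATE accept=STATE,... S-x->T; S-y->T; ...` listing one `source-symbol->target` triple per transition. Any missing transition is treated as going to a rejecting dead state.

start=A; accept=H,I,J,K; A-x->B; A-y->C; B-x->D; B-y->E; C-x->F; C-y->G; D-x->H; D-y->I; E-x->J; E-y->K; F-x->L; F-y->M; G-x->N; G-y->O; H-x->H; H-y->I; I-x->J; I-y->K; J-x->L; J-y->M; K-x->N; K-y->O; L-x->H; L-y->I; M-x->J; M-y->K; N-x->L; N-y->M; O-x->N; O-y->O

Because acceptance depends on a position counted from the end, the machine has to buffer the most recent 3 symbols. Make each state the string of the last up-to-3 symbols read; on input `x` shift the window left and append `x`. Accept when the buffered window has length 3 and begins with `x`.
A 15-state machine:
       x  y 
>  A   B  C 
   B   D  E 
   C   F  G 
   D   H  I 
   E   J  K 
   F   L  M 
   G   N  O 
 * H   H  I 
 * I   J  K 
 * J   L  M 
 * K   N  O 
   L   H  I 
   M   J  K 
   N   L  M 
   O   N  O 
(> = start, * = accepting)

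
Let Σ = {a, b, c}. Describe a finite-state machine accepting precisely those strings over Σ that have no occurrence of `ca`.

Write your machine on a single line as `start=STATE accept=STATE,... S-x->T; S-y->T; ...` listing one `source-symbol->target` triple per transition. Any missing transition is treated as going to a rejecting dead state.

Track partial matches of the forbidden pattern `ca`. State S2 is a dead state reached once `ca` has occurred; every other state accepts. S0 means no part of `ca` is currently matched.
3 states suffice.
        a   b   c  
>* S0   S0  S0  S1 
 * S1   S2  S0  S1 
   S2   S2  S2  S2 
(> = start, * = accepting)

start=S0; accept=S0,S1; S0-a->S0; S0-b->S0; S0-c->S1; S1-a->S2; S1-b->S0; S1-c->S1; S2-a->S2; S2-b->S2; S2-c->S2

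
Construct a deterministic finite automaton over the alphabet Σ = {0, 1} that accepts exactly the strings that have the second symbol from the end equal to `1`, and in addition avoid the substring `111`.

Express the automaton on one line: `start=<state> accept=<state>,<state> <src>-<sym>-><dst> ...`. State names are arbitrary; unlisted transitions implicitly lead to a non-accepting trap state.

start=q0 accept=q2,q3 q0-0->q0 q0-1->q1 q1-0->q2 q1-1->q3 q2-0->q0 q2-1->q1 q3-0->q2 q3-1->q4 q4-0->q4 q4-1->q4

Handle the two conditions separately and then intersect. The first has 7 states tracking the last 2 symbols read; the second has 4 states tracking partial matches of the forbidden pattern `111`. A product state is a pair (one from each), accepting exactly when both do. Equivalent product states are then merged.
A 5-state machine:
        0   1  
>  q0   q0  q1 
   q1   q2  q3 
 * q2   q0  q1 
 * q3   q2  q4 
   q4   q4  q4 
(> = start, * = accepting)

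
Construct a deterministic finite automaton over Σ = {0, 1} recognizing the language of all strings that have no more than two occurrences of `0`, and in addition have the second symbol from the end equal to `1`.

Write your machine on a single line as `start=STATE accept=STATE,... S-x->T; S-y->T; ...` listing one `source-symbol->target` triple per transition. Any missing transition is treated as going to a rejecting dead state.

start=q0; accept=q5,q6,q9,q10,q13; q0-0->q1; q0-1->q2; q1-0->q3; q1-1->q4; q2-0->q5; q2-1->q6; q3-0->q7; q3-1->q8; q4-0->q9; q4-1->q10; q5-0->q3; q5-1->q4; q6-0->q5; q6-1->q6; q7-0->q7; q7-1->q11; q8-0->q12; q8-1->q13; q9-0->q7; q9-1->q8; q10-0->q9; q10-1->q10; q11-0->q12; q11-1->q14; q12-0->q7; q12-1->q11; q13-0->q12; q13-1->q13; q14-0->q12; q14-1->q14

Run two small machines in parallel and take their product. The first has 4 states tracking the count of `0`s, saturating at 3; the second has 7 states tracking the last 2 symbols read. A product state is a pair (one from each), accepting exactly when both do.
With 15 states:
          0    1  
>  q0     q1   q2 
   q1     q3   q4 
   q2     q5   q6 
   q3     q7   q8 
   q4     q9  q10 
 * q5     q3   q4 
 * q6     q5   q6 
   q7     q7  q11 
   q8    q12  q13 
 * q9     q7   q8 
 * q10    q9  q10 
   q11   q12  q14 
   q12    q7  q11 
 * q13   q12  q13 
   q14   q12  q14 
(> = start, * = accepting)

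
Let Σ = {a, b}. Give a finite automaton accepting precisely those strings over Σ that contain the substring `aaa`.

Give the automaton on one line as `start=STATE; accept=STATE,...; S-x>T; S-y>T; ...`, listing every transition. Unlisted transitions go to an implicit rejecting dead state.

Track how much of `aaa` has been matched so far: state S0 is no progress, S3 is the absorbing accept state reached once `aaa` has occurred. Intermediate states record partial matches; on a mismatch, fall back to the longest reusable overlap.
A 4-state machine:
        a   b  
>  S0   S1  S0 
   S1   S2  S0 
   S2   S3  S0 
 * S3   S3  S3 
(> = start, * = accepting)

start=S0; accept=S3; S0-a>S1; S0-b>S0; S1-a>S2; S1-b>S0; S2-a>S3; S2-b>S0; S3-a>S3; S3-b>S3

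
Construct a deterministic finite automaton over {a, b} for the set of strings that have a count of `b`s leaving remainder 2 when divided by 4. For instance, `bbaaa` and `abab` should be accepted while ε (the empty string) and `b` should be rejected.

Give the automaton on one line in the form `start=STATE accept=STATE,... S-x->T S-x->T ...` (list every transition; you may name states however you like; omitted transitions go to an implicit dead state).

The only thing that matters is how many `b`s have appeared, reduced mod 4. Use one state per residue: q0 for 0, …, q3 for 3. Reading `b` moves to the next residue; anything else stays put. q2 is accepting.
4 states suffice.
        a   b  
>  q0   q0  q1 
   q1   q1  q2 
 * q2   q2  q3 
   q3   q3  q0 
(> = start, * = accepting)

start=q0 accept=q2 q0-a->q0 q0-b->q1 q1-a->q1 q1-b->q2 q2-a->q2 q2-b->q3 q3-a->q3 q3-b->q0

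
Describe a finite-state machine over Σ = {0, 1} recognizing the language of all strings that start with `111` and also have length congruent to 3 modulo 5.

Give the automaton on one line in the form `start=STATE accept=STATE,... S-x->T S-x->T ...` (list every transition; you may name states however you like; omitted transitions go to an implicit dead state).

Build one automaton per condition and run them in lockstep. One (5 states) tracks whether the input so far still matches the prefix `111`; the other (5 states) tracks the input length modulo 5. Each combined state is a pair, one component from each; accept when both components accept.
With 13 states:
          0    1  
>  q0     q1   q2 
   q1     q3   q3 
   q2     q3   q4 
   q3     q5   q5 
   q4     q5   q6 
   q5     q7   q7 
 * q6     q8   q8 
   q7     q9   q9 
   q8    q10  q10 
   q9     q1   q1 
   q10   q11  q11 
   q11   q12  q12 
   q12    q6   q6 
(> = start, * = accepting)

start=q0 accept=q6 q0-0->q1 q0-1->q2 q1-0->q3 q1-1->q3 q2-0->q3 q2-1->q4 q3-0->q5 q3-1->q5 q4-0->q5 q4-1->q6 q5-0->q7 q5-1->q7 q6-0->q8 q6-1->q8 q7-0->q9 q7-1->q9 q8-0->q10 q8-1->q10 q9-0->q1 q9-1->q1 q10-0->q11 q10-1->q11 q11-0->q12 q11-1->q12 q12-0->q6 q12-1->q6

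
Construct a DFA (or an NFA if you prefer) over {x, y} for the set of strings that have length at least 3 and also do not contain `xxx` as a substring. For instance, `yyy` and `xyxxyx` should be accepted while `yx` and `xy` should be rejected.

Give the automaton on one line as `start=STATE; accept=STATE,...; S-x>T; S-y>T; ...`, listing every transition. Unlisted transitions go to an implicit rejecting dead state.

start=q0; accept=q7,q8,q9; q0-x>q1; q0-y>q2; q1-x>q3; q1-y>q4; q2-x>q5; q2-y>q4; q3-x>q6; q3-y>q7; q4-x>q8; q4-y>q7; q5-x>q9; q5-y>q7; q6-x>q6; q6-y>q6; q7-x>q8; q7-y>q7; q8-x>q9; q8-y>q7; q9-x>q6; q9-y>q7

Handle the two conditions separately and then intersect. The first has 5 states tracking the input length, saturating at 4; the second has 4 states tracking partial matches of the forbidden pattern `xxx`. A product state is a pair (one from each), accepting exactly when both do. Equivalent product states are then merged.
10 states suffice.
        x   y  
>  q0   q1  q2 
   q1   q3  q4 
   q2   q5  q4 
   q3   q6  q7 
   q4   q8  q7 
   q5   q9  q7 
   q6   q6  q6 
 * q7   q8  q7 
 * q8   q9  q7 
 * q9   q6  q7 
(> = start, * = accepting)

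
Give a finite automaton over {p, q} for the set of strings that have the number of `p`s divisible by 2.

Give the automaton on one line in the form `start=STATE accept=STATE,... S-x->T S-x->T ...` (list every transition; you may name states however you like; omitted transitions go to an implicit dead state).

The only thing that matters is how many `p`s have appeared, reduced mod 2. Use one state per residue: A for 0, …, B for 1. Reading `p` moves to the next residue; anything else stays put. A is accepting.
A 2-state machine:
       p  q 
>* A   B  A 
   B   A  B 
(> = start, * = accepting)

start=A accept=A A-p->B A-q->A B-p->A B-q->B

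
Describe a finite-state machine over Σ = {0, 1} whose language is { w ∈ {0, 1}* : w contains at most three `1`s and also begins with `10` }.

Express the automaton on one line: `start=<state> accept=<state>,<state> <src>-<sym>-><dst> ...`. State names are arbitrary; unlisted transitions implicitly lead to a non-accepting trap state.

start=A accept=E,G,I A-0->B A-1->C B-0->B B-1->D C-0->E C-1->F D-0->D D-1->F E-0->E E-1->G F-0->F F-1->H G-0->G G-1->I H-0->H H-1->J I-0->I I-1->K J-0->J J-1->J K-0->K K-1->K

Handle the two conditions separately and then intersect. One (5 states) tracks the count of `1`s, saturating at 4; the other (4 states) tracks whether the input so far still matches the prefix `10`. Each combined state is a pair, one component from each; accept when both components accept.
       0  1 
>  A   B  C 
   B   B  D 
   C   E  F 
   D   D  F 
 * E   E  G 
   F   F  H 
 * G   G  I 
   H   H  J 
 * I   I  K 
   J   J  J 
   K   K  K 
(> = start, * = accepting)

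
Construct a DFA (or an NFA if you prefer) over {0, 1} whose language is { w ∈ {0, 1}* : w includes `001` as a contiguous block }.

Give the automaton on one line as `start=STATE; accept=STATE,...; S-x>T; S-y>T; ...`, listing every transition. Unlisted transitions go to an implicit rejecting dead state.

start=A; accept=D; A-0>B; A-1>A; B-0>C; B-1>A; C-0>C; C-1>D; D-0>D; D-1>D

States A..C record the length of the longest prefix of `001` that matches the current input suffix. Reaching D means `001` has been seen, and we stay there forever. Accept from D.
4 states suffice.
       0  1 
>  A   B  A 
   B   C  A 
   C   C  D 
 * D   D  D 
(> = start, * = accepting)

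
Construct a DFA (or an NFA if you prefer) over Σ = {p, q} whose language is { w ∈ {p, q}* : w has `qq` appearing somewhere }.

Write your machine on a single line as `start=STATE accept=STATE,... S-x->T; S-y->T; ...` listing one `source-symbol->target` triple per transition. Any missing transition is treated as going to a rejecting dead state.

States s0..s1 record the length of the longest prefix of `qq` that matches the current input suffix. Reaching s2 means `qq` has been seen, and we stay there forever. Accept from s2.
        p   q  
>  s0   s0  s1 
   s1   s0  s2 
 * s2   s2  s2 
(> = start, * = accepting)

start=s0; accept=s2; s0-p->s0; s0-q->s1; s1-p->s0; s1-q->s2; s2-p->s2; s2-q->s2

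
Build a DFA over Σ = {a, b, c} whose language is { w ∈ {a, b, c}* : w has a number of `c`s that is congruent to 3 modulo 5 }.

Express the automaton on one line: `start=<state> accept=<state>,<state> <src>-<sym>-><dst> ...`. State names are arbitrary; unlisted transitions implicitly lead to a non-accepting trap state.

The only thing that matters is how many `c`s have appeared, reduced mod 5. Use one state per residue: q0 for 0, …, q4 for 4. Reading `c` moves to the next residue; anything else stays put. q3 is accepting.
With 5 states:
        a   b   c  
>  q0   q0  q0  q1 
   q1   q1  q1  q2 
   q2   q2  q2  q3 
 * q3   q3  q3  q4 
   q4   q4  q4  q0 
(> = start, * = accepting)

start=q0 accept=q3 q0-a->q0 q0-b->q0 q0-c->q1 q1-a->q1 q1-b->q1 q1-c->q2 q2-a->q2 q2-b->q2 q2-c->q3 q3-a->q3 q3-b->q3 q3-c->q4 q4-a->q4 q4-b->q4 q4-c->q0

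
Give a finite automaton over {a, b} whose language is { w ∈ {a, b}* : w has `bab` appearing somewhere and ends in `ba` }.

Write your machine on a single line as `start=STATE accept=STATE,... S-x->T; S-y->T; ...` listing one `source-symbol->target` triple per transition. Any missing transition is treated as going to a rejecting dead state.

Handle the two conditions separately and then intersect. The first has 4 states tracking whether and how much of `bab` has been seen; the second has 3 states tracking how much of the suffix `ba` has currently been matched. A product state is a pair (one from each), accepting exactly when both do.
A 6-state machine:
        a   b  
>  s0   s0  s1 
   s1   s2  s1 
   s2   s0  s3 
   s3   s4  s3 
 * s4   s5  s3 
   s5   s5  s3 
(> = start, * = accepting)

start=s0; accept=s4; s0-a->s0; s0-b->s1; s1-a->s2; s1-b->s1; s2-a->s0; s2-b->s3; s3-a->s4; s3-b->s3; s4-a->s5; s4-b->s3; s5-a->s5; s5-b->s3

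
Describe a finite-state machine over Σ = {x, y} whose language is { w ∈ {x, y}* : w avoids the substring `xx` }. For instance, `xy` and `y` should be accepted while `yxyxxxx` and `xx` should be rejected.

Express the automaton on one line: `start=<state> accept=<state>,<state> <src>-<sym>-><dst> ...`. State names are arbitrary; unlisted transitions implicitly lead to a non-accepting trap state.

Track partial matches of the forbidden pattern `xx`. State s2 is a dead state reached once `xx` has occurred; every other state accepts. s0 means no part of `xx` is currently matched.
A 3-state machine:
        x   y  
>* s0   s1  s0 
 * s1   s2  s0 
   s2   s2  s2 
(> = start, * = accepting)

start=s0 accept=s0,s1 s0-x->s1 s0-y->s0 s1-x->s2 s1-y->s0 s2-x->s2 s2-y->s2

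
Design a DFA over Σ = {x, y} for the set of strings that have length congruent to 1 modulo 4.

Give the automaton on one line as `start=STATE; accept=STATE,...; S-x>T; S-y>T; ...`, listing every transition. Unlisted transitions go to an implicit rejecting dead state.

Count input length modulo 4: every symbol advances one step around the cycle q0 → q1 → q2 → q3 → q0. Accept at q1.
With 4 states:
        x   y  
>  q0   q1  q1 
 * q1   q2  q2 
   q2   q3  q3 
   q3   q0  q0 
(> = start, * = accepting)

start=q0; accept=q1; q0-x>q1; q0-y>q1; q1-x>q2; q1-y>q2; q2-x>q3; q2-y>q3; q3-x>q0; q3-y>q0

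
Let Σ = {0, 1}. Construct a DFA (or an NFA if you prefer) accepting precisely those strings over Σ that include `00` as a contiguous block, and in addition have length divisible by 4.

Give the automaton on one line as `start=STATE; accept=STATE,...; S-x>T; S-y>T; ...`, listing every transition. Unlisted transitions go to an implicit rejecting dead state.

Run two small machines in parallel and take their product. The first has 3 states tracking whether and how much of `00` has been seen; the second has 4 states tracking the input length modulo 4. A product state is a pair (one from each), accepting exactly when both do.
12 states suffice.
       0  1 
>  A   B  C 
   B   D  E 
   C   F  E 
   D   G  G 
   E   H  I 
   F   G  I 
   G   J  J 
   H   J  A 
   I   K  A 
 * J   L  L 
   K   L  C 
   L   D  D 
(> = start, * = accepting)

start=A; accept=J; A-0>B; A-1>C; B-0>D; B-1>E; C-0>F; C-1>E; D-0>G; D-1>G; E-0>H; E-1>I; F-0>G; F-1>I; G-0>J; G-1>J; H-0>J; H-1>A; I-0>K; I-1>A; J-0>L; J-1>L; K-0>L; K-1>C; L-0>D; L-1>D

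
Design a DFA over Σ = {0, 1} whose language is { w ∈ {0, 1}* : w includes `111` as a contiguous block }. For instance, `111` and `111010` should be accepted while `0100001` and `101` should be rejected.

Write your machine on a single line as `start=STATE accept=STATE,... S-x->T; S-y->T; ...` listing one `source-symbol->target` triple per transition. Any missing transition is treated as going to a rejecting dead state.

start=s0; accept=s3; s0-0->s0; s0-1->s1; s1-0->s0; s1-1->s2; s2-0->s0; s2-1->s3; s3-0->s3; s3-1->s3

Track how much of `111` has been matched so far: state s0 is no progress, s3 is the absorbing accept state reached once `111` has occurred. Intermediate states record partial matches; on a mismatch, fall back to the longest reusable overlap.
        0   1  
>  s0   s0  s1 
   s1   s0  s2 
   s2   s0  s3 
 * s3   s3  s3 
(> = start, * = accepting)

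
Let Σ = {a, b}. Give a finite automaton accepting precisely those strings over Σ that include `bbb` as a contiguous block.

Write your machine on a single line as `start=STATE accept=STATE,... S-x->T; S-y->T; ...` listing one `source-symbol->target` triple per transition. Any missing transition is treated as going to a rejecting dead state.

start=s0; accept=s3; s0-a->s0; s0-b->s1; s1-a->s0; s1-b->s2; s2-a->s0; s2-b->s3; s3-a->s3; s3-b->s3

Track how much of `bbb` has been matched so far: state s0 is no progress, s3 is the absorbing accept state reached once `bbb` has occurred. Intermediate states record partial matches; on a mismatch, fall back to the longest reusable overlap.
With 4 states:
        a   b  
>  s0   s0  s1 
   s1   s0  s2 
   s2   s0  s3 
 * s3   s3  s3 
(> = start, * = accepting)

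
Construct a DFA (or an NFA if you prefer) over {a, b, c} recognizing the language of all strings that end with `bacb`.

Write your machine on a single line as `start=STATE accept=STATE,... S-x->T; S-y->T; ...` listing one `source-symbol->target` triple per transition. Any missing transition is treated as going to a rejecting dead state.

Remember how much of `bacb` the current input suffix matches. State s0 means no match yet; s1 means the last symbol is `b`; s2 means the last 2 symbols are `ba`; s3 means the last 3 symbols are `bac`; s4 means the last 4 symbols are `bacb`. Only s4 accepts. On a mismatch, fall back to the longest proper suffix that is still a prefix of `bacb`.
With 5 states:
        a   b   c  
>  s0   s0  s1  s0 
   s1   s2  s1  s0 
   s2   s0  s1  s3 
   s3   s0  s4  s0 
 * s4   s2  s1  s0 
(> = start, * = accepting)

start=s0; accept=s4; s0-a->s0; s0-b->s1; s0-c->s0; s1-a->s2; s1-b->s1; s1-c->s0; s2-a->s0; s2-b->s1; s2-c->s3; s3-a->s0; s3-b->s4; s3-c->s0; s4-a->s2; s4-b->s1; s4-c->s0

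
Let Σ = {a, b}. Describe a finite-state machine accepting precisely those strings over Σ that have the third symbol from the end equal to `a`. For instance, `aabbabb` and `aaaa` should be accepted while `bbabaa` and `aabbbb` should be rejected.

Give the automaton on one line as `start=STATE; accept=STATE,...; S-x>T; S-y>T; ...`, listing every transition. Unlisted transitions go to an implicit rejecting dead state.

A DFA must remember the last 3 symbols (since which symbol is third-to-last isn't known until the input ends). Use one state per possible window of the last ≤3 symbols; accept from those whose window starts with `a`.
A 15-state machine:
          a    b  
>  q0     q1   q2 
   q1     q3   q4 
   q2     q5   q6 
   q3     q7   q8 
   q4     q9  q10 
   q5    q11  q12 
   q6    q13  q14 
 * q7     q7   q8 
 * q8     q9  q10 
 * q9    q11  q12 
 * q10   q13  q14 
   q11    q7   q8 
   q12    q9  q10 
   q13   q11  q12 
   q14   q13  q14 
(> = start, * = accepting)

start=q0; accept=q7,q8,q9,q10; q0-a>q1; q0-b>q2; q1-a>q3; q1-b>q4; q2-a>q5; q2-b>q6; q3-a>q7; q3-b>q8; q4-a>q9; q4-b>q10; q5-a>q11; q5-b>q12; q6-a>q13; q6-b>q14; q7-a>q7; q7-b>q8; q8-a>q9; q8-b>q10; q9-a>q11; q9-b>q12; q10-a>q13; q10-b>q14; q11-a>q7; q11-b>q8; q12-a>q9; q12-b>q10; q13-a>q11; q13-b>q12; q14-a>q13; q14-b>q14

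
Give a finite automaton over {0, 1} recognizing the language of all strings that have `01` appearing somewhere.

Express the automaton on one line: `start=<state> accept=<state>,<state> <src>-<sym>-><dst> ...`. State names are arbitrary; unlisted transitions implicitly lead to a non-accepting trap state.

start=s0 accept=s2 s0-0->s1 s0-1->s0 s1-0->s1 s1-1->s2 s2-0->s2 s2-1->s2

Track how much of `01` has been matched so far: state s0 is no progress, s2 is the absorbing accept state reached once `01` has occurred. Intermediate states record partial matches; on a mismatch, fall back to the longest reusable overlap.
A 3-state machine:
        0   1  
>  s0   s1  s0 
   s1   s1  s2 
 * s2   s2  s2 
(> = start, * = accepting)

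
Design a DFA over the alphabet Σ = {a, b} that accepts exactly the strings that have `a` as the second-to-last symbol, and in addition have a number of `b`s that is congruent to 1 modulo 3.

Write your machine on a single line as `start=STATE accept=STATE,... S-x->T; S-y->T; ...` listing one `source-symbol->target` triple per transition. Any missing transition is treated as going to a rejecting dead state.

Run two small machines in parallel and take their product. One (7 states) tracks the last 2 symbols read; the other (3 states) tracks the count of `b`s modulo 3. Each combined state is a pair, one component from each; accept when both components accept. After merging equivalent states the machine shrinks.
With 7 states:
        a   b  
>  q0   q1  q2 
   q1   q1  q3 
   q2   q4  q5 
 * q3   q4  q5 
   q4   q6  q5 
   q5   q5  q0 
 * q6   q6  q5 
(> = start, * = accepting)

start=q0; accept=q3,q6; q0-a->q1; q0-b->q2; q1-a->q1; q1-b->q3; q2-a->q4; q2-b->q5; q3-a->q4; q3-b->q5; q4-a->q6; q4-b->q5; q5-a->q5; q5-b->q0; q6-a->q6; q6-b->q5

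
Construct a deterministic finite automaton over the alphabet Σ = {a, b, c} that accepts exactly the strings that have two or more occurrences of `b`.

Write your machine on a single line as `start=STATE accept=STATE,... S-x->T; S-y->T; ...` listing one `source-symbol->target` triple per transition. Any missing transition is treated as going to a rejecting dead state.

Only the number of `b`s matters, and only up to 3. Make a chain q0 → q1 → q2 → q3 advanced by each `b` (with q3 absorbing); every other symbol self-loops. The accepting set is {q2, q3}.
4 states suffice.
        a   b   c  
>  q0   q0  q1  q0 
   q1   q1  q2  q1 
 * q2   q2  q3  q2 
 * q3   q3  q3  q3 
(> = start, * = accepting)

start=q0; accept=q2,q3; q0-a->q0; q0-b->q1; q0-c->q0; q1-a->q1; q1-b->q2; q1-c->q1; q2-a->q2; q2-b->q3; q2-c->q2; q3-a->q3; q3-b->q3; q3-c->q3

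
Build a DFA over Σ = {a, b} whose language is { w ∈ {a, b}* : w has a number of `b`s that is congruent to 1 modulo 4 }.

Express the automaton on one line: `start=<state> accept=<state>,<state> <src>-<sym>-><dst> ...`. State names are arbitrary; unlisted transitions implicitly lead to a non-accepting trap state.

The only thing that matters is how many `b`s have appeared, reduced mod 4. Use one state per residue: s0 for 0, …, s3 for 3. Reading `b` moves to the next residue; anything else stays put. s1 is accepting.
With 4 states:
        a   b  
>  s0   s0  s1 
 * s1   s1  s2 
   s2   s2  s3 
   s3   s3  s0 
(> = start, * = accepting)

start=s0 accept=s1 s0-a->s0 s0-b->s1 s1-a->s1 s1-b->s2 s2-a->s2 s2-b->s3 s3-a->s3 s3-b->s0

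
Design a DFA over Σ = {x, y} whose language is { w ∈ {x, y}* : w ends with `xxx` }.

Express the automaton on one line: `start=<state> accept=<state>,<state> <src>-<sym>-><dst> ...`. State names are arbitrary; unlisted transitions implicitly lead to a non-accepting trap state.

Remember how much of `xxx` the current input suffix matches. State q0 means no match yet; q1 means the last symbol is `x`; q2 means the last 2 symbols are `xx`; q3 means the last 3 symbols are `xxx`. Only q3 accepts. On a mismatch, fall back to the longest proper suffix that is still a prefix of `xxx`.
        x   y  
>  q0   q1  q0 
   q1   q2  q0 
   q2   q3  q0 
 * q3   q3  q0 
(> = start, * = accepting)

start=q0 accept=q3 q0-x->q1 q0-y->q0 q1-x->q2 q1-y->q0 q2-x->q3 q2-y->q0 q3-x->q3 q3-y->q0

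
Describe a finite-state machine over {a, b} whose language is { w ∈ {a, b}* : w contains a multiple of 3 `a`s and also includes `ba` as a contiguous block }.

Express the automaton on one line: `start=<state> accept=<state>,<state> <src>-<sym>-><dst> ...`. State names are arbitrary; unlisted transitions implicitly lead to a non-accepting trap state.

start=s0 accept=s6 s0-a->s1 s0-b->s2 s1-a->s3 s1-b->s4 s2-a->s4 s2-b->s2 s3-a->s0 s3-b->s5 s4-a->s5 s4-b->s4 s5-a->s6 s5-b->s5 s6-a->s4 s6-b->s6

Run two small machines in parallel and take their product. The first has 3 states tracking the count of `a`s modulo 3; the second has 3 states tracking whether and how much of `ba` has been seen. A product state is a pair (one from each), accepting exactly when both do. After merging equivalent states the machine shrinks.
A 7-state machine:
        a   b  
>  s0   s1  s2 
   s1   s3  s4 
   s2   s4  s2 
   s3   s0  s5 
   s4   s5  s4 
   s5   s6  s5 
 * s6   s4  s6 
(> = start, * = accepting)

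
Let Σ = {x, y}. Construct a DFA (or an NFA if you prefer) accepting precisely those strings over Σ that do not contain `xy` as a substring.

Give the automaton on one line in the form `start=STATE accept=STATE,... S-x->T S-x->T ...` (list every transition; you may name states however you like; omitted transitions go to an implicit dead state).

start=q0 accept=q0,q1 q0-x->q1 q0-y->q0 q1-x->q1 q1-y->q2 q2-x->q2 q2-y->q2

Track partial matches of the forbidden pattern `xy`. State q2 is a dead state reached once `xy` has occurred; every other state accepts. q0 means no part of `xy` is currently matched.
3 states suffice.
        x   y  
>* q0   q1  q0 
 * q1   q1  q2 
   q2   q2  q2 
(> = start, * = accepting)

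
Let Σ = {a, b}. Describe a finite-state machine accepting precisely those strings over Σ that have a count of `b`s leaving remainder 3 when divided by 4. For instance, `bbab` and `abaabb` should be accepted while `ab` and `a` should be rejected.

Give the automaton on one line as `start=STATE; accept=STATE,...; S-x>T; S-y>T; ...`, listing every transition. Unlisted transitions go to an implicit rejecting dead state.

start=S0; accept=S3; S0-a>S0; S0-b>S1; S1-a>S1; S1-b>S2; S2-a>S2; S2-b>S3; S3-a>S3; S3-b>S0

Keep the running count of `b`s modulo 4: each `b` advances along the cycle S0 → S1 → S2 → S3 → S0 while other symbols loop. Accept at S3.
        a   b  
>  S0   S0  S1 
   S1   S1  S2 
   S2   S2  S3 
 * S3   S3  S0 
(> = start, * = accepting)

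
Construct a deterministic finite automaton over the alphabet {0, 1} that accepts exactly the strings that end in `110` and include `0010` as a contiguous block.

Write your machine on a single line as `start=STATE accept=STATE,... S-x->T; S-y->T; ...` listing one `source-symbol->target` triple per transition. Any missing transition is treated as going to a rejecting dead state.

start=A; accept=K; A-0->B; A-1->C; B-0->D; B-1->C; C-0->B; C-1->E; D-0->D; D-1->F; E-0->G; E-1->E; F-0->H; F-1->E; G-0->D; G-1->C; H-0->H; H-1->I; I-0->H; I-1->J; J-0->K; J-1->J; K-0->H; K-1->I

Build one automaton per condition and run them in lockstep. The first has 4 states tracking how much of the suffix `110` has currently been matched; the second has 5 states tracking whether and how much of `0010` has been seen. A product state is a pair (one from each), accepting exactly when both do.
       0  1 
>  A   B  C 
   B   D  C 
   C   B  E 
   D   D  F 
   E   G  E 
   F   H  E 
   G   D  C 
   H   H  I 
   I   H  J 
   J   K  J 
 * K   H  I 
(> = start, * = accepting)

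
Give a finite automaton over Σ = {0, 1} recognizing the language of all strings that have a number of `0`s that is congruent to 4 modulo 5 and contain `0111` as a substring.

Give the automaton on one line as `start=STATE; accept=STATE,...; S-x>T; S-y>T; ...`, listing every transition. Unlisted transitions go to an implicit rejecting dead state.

start=A; accept=T; A-0>B; A-1>A; B-0>C; B-1>D; C-0>E; C-1>F; D-0>C; D-1>G; E-0>H; E-1>I; F-0>E; F-1>J; G-0>C; G-1>K; H-0>L; H-1>M; I-0>H; I-1>N; J-0>E; J-1>O; K-0>O; K-1>K; L-0>B; L-1>P; M-0>L; M-1>Q; N-0>H; N-1>R; O-0>R; O-1>O; P-0>B; P-1>S; Q-0>L; Q-1>T; R-0>T; R-1>R; S-0>B; S-1>U; T-0>U; T-1>T; U-0>K; U-1>U

Run two small machines in parallel and take their product. One (5 states) tracks the count of `0`s modulo 5; the other (5 states) tracks whether and how much of `0111` has been seen. Each combined state is a pair, one component from each; accept when both components accept.
       0  1 
>  A   B  A 
   B   C  D 
   C   E  F 
   D   C  G 
   E   H  I 
   F   E  J 
   G   C  K 
   H   L  M 
   I   H  N 
   J   E  O 
   K   O  K 
   L   B  P 
   M   L  Q 
   N   H  R 
   O   R  O 
   P   B  S 
   Q   L  T 
   R   T  R 
   S   B  U 
 * T   U  T 
   U   K  U 
(> = start, * = accepting)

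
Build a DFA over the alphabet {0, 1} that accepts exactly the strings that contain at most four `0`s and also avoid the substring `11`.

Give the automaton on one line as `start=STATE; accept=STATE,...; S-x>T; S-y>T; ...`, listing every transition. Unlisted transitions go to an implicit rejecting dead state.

Build one automaton per condition and run them in lockstep. The first has 6 states tracking the count of `0`s, saturating at 5; the second has 3 states tracking partial matches of the forbidden pattern `11`. A product state is a pair (one from each), accepting exactly when both do. Equivalent product states are then merged.
11 states suffice.
          0    1  
>* q0     q1   q2 
 * q1     q3   q4 
 * q2     q1   q5 
 * q3     q6   q7 
 * q4     q3   q5 
   q5     q5   q5 
 * q6     q8   q9 
 * q7     q6   q5 
 * q8     q5  q10 
 * q9     q8   q5 
 * q10    q5   q5 
(> = start, * = accepting)

start=q0; accept=q0,q1,q2,q3,q4,q6,q7,q8,q9,q10; q0-0>q1; q0-1>q2; q1-0>q3; q1-1>q4; q2-0>q1; q2-1>q5; q3-0>q6; q3-1>q7; q4-0>q3; q4-1>q5; q5-0>q5; q5-1>q5; q6-0>q8; q6-1>q9; q7-0>q6; q7-1>q5; q8-0>q5; q8-1>q10; q9-0>q8; q9-1>q5; q10-0>q5; q10-1>q5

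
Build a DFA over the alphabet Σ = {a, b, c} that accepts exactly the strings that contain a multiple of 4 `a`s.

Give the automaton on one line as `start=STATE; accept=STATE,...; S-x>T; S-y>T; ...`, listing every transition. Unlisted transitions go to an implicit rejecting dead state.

Keep the running count of `a`s modulo 4: each `a` advances along the cycle S0 → S1 → S2 → S3 → S0 while other symbols loop. Accept at S0.
With 4 states:
        a   b   c  
>* S0   S1  S0  S0 
   S1   S2  S1  S1 
   S2   S3  S2  S2 
   S3   S0  S3  S3 
(> = start, * = accepting)

start=S0; accept=S0; S0-a>S1; S0-b>S0; S0-c>S0; S1-a>S2; S1-b>S1; S1-c>S1; S2-a>S3; S2-b>S2; S2-c>S2; S3-a>S0; S3-b>S3; S3-c>S3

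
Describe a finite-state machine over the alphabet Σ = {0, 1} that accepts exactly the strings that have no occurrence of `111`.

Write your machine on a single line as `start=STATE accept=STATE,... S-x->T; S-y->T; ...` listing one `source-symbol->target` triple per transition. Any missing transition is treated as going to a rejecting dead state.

Track partial matches of the forbidden pattern `111`. State q3 is a dead state reached once `111` has occurred; every other state accepts. q0 means no part of `111` is currently matched.
A 4-state machine:
        0   1  
>* q0   q0  q1 
 * q1   q0  q2 
 * q2   q0  q3 
   q3   q3  q3 
(> = start, * = accepting)

start=q0; accept=q0,q1,q2; q0-0->q0; q0-1->q1; q1-0->q0; q1-1->q2; q2-0->q0; q2-1->q3; q3-0->q3; q3-1->q3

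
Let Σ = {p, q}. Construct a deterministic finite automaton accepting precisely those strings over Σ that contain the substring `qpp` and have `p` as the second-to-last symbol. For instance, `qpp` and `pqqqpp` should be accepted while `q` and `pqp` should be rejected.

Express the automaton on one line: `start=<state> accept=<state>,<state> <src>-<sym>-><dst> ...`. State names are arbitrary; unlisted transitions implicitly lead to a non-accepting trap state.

start=S0 accept=S3,S4 S0-p->S0 S0-q->S1 S1-p->S2 S1-q->S1 S2-p->S3 S2-q->S1 S3-p->S3 S3-q->S4 S4-p->S5 S4-q->S6 S5-p->S3 S5-q->S4 S6-p->S5 S6-q->S6

Run two small machines in parallel and take their product. The first has 4 states tracking whether and how much of `qpp` has been seen; the second has 7 states tracking the last 2 symbols read. A product state is a pair (one from each), accepting exactly when both do. Equivalent product states are then merged.
A 7-state machine:
        p   q  
>  S0   S0  S1 
   S1   S2  S1 
   S2   S3  S1 
 * S3   S3  S4 
 * S4   S5  S6 
   S5   S3  S4 
   S6   S5  S6 
(> = start, * = accepting)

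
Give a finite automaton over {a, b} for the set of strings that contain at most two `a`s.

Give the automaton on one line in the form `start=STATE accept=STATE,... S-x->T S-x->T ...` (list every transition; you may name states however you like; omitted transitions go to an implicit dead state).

Only the number of `a`s matters, and only up to 3. Make a chain q0 → q1 → q2 → q3 advanced by each `a` (with q3 absorbing); every other symbol self-loops. The accepting set is {q0, q1, q2}.
4 states suffice.
        a   b  
>* q0   q1  q0 
 * q1   q2  q1 
 * q2   q3  q2 
   q3   q3  q3 
(> = start, * = accepting)

start=q0 accept=q0,q1,q2 q0-a->q1 q0-b->q0 q1-a->q2 q1-b->q1 q2-a->q3 q2-b->q2 q3-a->q3 q3-b->q3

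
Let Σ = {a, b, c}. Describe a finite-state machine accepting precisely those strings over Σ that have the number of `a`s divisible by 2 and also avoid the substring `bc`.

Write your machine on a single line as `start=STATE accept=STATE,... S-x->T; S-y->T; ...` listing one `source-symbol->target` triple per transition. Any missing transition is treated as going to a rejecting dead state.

start=q0; accept=q0,q2; q0-a->q1; q0-b->q2; q0-c->q0; q1-a->q0; q1-b->q3; q1-c->q1; q2-a->q1; q2-b->q2; q2-c->q4; q3-a->q0; q3-b->q3; q3-c->q5; q4-a->q5; q4-b->q4; q4-c->q4; q5-a->q4; q5-b->q5; q5-c->q5

Run two small machines in parallel and take their product. One (2 states) tracks the count of `a`s modulo 2; the other (3 states) tracks partial matches of the forbidden pattern `bc`. Each combined state is a pair, one component from each; accept when both components accept.
6 states suffice.
        a   b   c  
>* q0   q1  q2  q0 
   q1   q0  q3  q1 
 * q2   q1  q2  q4 
   q3   q0  q3  q5 
   q4   q5  q4  q4 
   q5   q4  q5  q5 
(> = start, * = accepting)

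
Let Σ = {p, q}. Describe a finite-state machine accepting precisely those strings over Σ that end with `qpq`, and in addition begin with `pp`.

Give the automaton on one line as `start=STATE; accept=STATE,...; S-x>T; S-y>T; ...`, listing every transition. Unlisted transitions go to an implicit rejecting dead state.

start=s0; accept=s6; s0-p>s1; s0-q>s2; s1-p>s3; s1-q>s2; s2-p>s2; s2-q>s2; s3-p>s3; s3-q>s4; s4-p>s5; s4-q>s4; s5-p>s3; s5-q>s6; s6-p>s5; s6-q>s4

Handle the two conditions separately and then intersect. The first has 4 states tracking how much of the suffix `qpq` has currently been matched; the second has 4 states tracking whether the input so far still matches the prefix `pp`. A product state is a pair (one from each), accepting exactly when both do. Equivalent product states are then merged.
A 7-state machine:
        p   q  
>  s0   s1  s2 
   s1   s3  s2 
   s2   s2  s2 
   s3   s3  s4 
   s4   s5  s4 
   s5   s3  s6 
 * s6   s5  s4 
(> = start, * = accepting)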